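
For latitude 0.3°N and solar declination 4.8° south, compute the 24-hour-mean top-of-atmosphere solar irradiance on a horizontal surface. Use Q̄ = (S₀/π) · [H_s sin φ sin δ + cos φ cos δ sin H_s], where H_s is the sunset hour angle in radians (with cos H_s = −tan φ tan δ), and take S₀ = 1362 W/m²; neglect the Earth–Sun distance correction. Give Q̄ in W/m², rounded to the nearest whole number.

cos H_s = −tan(0.3°) · tan(-4.8°) = 0.0004, so H_s = arccos(0.0004) = 89.98°. In radians, H_s = 1.5704.
H_s sin φ sin δ = 1.5704 × 0.0052 × -0.0837 = -0.0007.
cos φ cos δ sin H_s = 1.0000 × 0.9965 × 1.0000 = 0.9965.
Q̄ = (1362/π) × (-0.0007 + 0.9965) = 433.54 × 0.9958 = 431.72 W/m².

432 W/m²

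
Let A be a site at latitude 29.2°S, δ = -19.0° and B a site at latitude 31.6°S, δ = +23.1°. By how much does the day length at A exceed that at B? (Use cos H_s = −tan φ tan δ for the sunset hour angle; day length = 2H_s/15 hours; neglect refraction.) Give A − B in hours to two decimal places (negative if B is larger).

A: H_s = arccos(−tan -29.2° · tan -19.0°) = 101.10°, so 2H_s/15 = 13.4800 h.
B: H_s = arccos(−tan -31.6° · tan 23.1°) = 74.79°, so 2H_s/15 = 9.9720 h.
A − B = 13.4800 − 9.9720 = 3.5080 h.

+3.51 h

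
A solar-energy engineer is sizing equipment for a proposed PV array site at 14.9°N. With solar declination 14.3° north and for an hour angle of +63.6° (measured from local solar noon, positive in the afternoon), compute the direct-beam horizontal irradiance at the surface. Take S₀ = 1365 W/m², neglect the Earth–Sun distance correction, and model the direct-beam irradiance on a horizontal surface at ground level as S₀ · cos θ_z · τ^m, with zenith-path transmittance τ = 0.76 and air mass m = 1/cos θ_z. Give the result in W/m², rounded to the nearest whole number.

cos θ_z = sin(14.9°) sin(14.3°) + cos(14.9°) cos(14.3°) cos(63.60°) = 0.0635 + 0.4164 = 0.4799.
Air mass m = 1/cos θ_z = 1/0.4799 = 2.084; τ^m = 0.76^2.084 = 0.5644.
Surface direct beam = 1365 × 0.4799 × 0.5644 = 369.72 W/m².

370 W/m²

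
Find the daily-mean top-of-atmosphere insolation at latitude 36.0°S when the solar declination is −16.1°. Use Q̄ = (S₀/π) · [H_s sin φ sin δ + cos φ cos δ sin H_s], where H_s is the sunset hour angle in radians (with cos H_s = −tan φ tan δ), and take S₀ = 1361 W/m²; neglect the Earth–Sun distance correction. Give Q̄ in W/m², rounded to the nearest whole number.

cos H_s = −tan(-36.0°) · tan(-16.1°) = -0.2097, so H_s = arccos(-0.2097) = 102.10°. In radians, H_s = 1.7820.
H_s sin φ sin δ = 1.7820 × -0.5878 × -0.2773 = 0.2905.
cos φ cos δ sin H_s = 0.8090 × 0.9608 × 0.9778 = 0.7600.
Q̄ = (1361/π) × (0.2905 + 0.7600) = 433.22 × 1.0505 = 455.10 W/m².

455 W/m²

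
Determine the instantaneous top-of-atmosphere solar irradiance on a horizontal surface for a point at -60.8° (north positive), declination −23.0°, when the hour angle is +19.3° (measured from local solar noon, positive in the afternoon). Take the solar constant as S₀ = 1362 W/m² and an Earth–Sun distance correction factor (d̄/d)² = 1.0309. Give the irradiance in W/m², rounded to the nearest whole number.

1074 W/m²

With φ = -60.8°, δ = -23.0°, H = 19.30°: sin φ sin δ = 0.3411, cos φ cos δ cos H = 0.4238, so cos θ_z = 0.7649.
Top-of-atmosphere irradiance = S₀ (d̄/d)² cos θ_z = 1362 × 1.0309 × 0.7649 = 1073.99 W/m².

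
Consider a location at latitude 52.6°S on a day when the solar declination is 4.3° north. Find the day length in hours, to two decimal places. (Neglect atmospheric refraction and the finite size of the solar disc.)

11.25 hours

cos H_s = −tan(-52.6°) · tan(4.3°) = 0.0983, so H_s = arccos(0.0983) = 84.36°.
Day length = 2 H_s / 15° h⁻¹ = 168.72° / 15 = 11.248 h.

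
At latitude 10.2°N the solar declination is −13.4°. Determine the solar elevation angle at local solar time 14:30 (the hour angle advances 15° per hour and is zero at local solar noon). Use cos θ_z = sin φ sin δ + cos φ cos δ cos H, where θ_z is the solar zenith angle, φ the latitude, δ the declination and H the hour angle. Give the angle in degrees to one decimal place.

Hour angle H = 15° × (14.5 − 12) = 37.50°.
With φ = 10.2°, δ = -13.4°, H = 37.50°: sin φ sin δ = -0.0410, cos φ cos δ cos H = 0.7596, so cos θ_z = 0.7186.
θ_z = arccos(0.7186) = 44.06°, so the elevation is 90° − 44.06° = 45.94°.

45.9°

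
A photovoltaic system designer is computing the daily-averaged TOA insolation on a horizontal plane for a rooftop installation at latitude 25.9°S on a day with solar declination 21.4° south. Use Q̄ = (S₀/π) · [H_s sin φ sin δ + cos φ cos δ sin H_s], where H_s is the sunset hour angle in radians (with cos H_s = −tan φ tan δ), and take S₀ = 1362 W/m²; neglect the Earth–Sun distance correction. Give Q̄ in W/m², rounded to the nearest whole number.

cos H_s = −tan(-25.9°) · tan(-21.4°) = -0.1903, so H_s = arccos(-0.1903) = 100.97°. In radians, H_s = 1.7623.
H_s sin φ sin δ = 1.7623 × -0.4368 × -0.3649 = 0.2809.
cos φ cos δ sin H_s = 0.8996 × 0.9311 × 0.9817 = 0.8223.
Q̄ = (1362/π) × (0.2809 + 0.8223) = 433.54 × 1.1032 = 478.28 W/m².

478 W/m²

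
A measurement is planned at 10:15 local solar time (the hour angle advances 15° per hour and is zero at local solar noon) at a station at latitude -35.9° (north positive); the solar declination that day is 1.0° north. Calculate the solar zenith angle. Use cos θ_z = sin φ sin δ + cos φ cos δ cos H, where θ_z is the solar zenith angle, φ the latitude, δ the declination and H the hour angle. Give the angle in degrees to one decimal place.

Hour angle H = 15° × (10.25 − 12) = -26.25°.
cos θ_z = sin φ sin δ + cos φ cos δ cos H = (-0.5864)(0.0175) + (0.8100)(0.9998)(0.8969) = 0.7161.
θ_z = arccos(0.7161) = 44.27°.

44.3°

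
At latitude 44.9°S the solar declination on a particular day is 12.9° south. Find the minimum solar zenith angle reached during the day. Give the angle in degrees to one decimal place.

32.0°

At local solar noon the hour angle is zero, so the zenith angle is |φ − δ| = |-44.9° − (-12.9°)| = 32.0°.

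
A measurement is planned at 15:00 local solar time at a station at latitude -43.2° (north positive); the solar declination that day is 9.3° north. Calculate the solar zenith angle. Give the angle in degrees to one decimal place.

66.5°

Hour angle H = 15° × (15 − 12) = 45.00°.
With φ = -43.2°, δ = 9.3°, H = 45.00°: sin φ sin δ = -0.1106, cos φ cos δ cos H = 0.5087, so cos θ_z = 0.3981.
θ_z = arccos(0.3981) = 66.54°.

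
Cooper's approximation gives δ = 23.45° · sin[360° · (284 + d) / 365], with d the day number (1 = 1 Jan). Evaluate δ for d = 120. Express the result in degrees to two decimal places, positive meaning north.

+14.59°

360 × (284 + 120) / 365 = 398.466°; sin(398.466°) = 0.6221.
δ = 23.45 × 0.6221 = 14.588° ≈ +14.59°.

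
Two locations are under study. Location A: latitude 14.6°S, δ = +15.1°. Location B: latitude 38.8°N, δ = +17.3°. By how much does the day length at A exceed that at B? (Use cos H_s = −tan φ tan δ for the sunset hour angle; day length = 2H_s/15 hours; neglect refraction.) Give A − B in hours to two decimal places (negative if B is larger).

-2.47 h

A: H_s = arccos(−tan -14.6° · tan 15.1°) = 85.97°, so 2H_s/15 = 11.4627 h.
B: H_s = arccos(−tan 38.8° · tan 17.3°) = 104.50°, so 2H_s/15 = 13.9333 h.
A − B = 11.4627 − 13.9333 = -2.4706 h.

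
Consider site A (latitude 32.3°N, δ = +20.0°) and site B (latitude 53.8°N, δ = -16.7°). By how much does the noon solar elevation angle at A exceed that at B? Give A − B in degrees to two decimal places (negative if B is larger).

+58.20°

A: 90° − |32.3 − (20.0)| = 77.70°.
B: 90° − |53.8 − (-16.7)| = 19.50°.
A − B = 77.70 − 19.50 = 58.20°.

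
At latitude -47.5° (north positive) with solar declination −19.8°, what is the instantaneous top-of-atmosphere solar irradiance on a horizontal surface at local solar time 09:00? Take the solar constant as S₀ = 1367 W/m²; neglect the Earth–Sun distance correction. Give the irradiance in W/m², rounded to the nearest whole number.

Hour angle H = 15° × (9 − 12) = -45.00°.
With φ = -47.5°, δ = -19.8°, H = -45.00°: sin φ sin δ = 0.2497, cos φ cos δ cos H = 0.4495, so cos θ_z = 0.6992.
Top-of-atmosphere irradiance = S₀ cos θ_z = 1367 × 0.6992 = 955.81 W/m².

956 W/m²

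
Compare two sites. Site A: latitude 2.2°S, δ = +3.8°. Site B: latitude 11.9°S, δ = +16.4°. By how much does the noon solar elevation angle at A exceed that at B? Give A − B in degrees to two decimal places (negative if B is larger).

+22.30°

A: 90° − |-2.2 − (3.8)| = 84.00°.
B: 90° − |-11.9 − (16.4)| = 61.70°.
A − B = 84.00 − 61.70 = 22.30°.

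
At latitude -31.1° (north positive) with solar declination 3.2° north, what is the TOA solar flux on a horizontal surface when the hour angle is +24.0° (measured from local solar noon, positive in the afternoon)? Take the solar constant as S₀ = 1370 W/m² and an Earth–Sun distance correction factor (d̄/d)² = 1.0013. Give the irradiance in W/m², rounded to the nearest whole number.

1032 W/m²

With φ = -31.1°, δ = 3.2°, H = 24.00°: sin φ sin δ = -0.0288, cos φ cos δ cos H = 0.7810, so cos θ_z = 0.7522.
Top-of-atmosphere irradiance = S₀ (d̄/d)² cos θ_z = 1370 × 1.0013 × 0.7522 = 1031.85 W/m².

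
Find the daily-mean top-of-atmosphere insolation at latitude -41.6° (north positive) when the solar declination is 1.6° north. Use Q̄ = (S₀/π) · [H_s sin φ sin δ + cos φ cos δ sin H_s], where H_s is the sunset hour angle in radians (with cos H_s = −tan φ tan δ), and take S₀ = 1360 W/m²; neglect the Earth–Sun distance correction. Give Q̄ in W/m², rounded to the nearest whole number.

The sunset hour angle satisfies cos H_s = −tan φ tan δ = 0.0248, giving H_s = 88.58°. In radians, H_s = 1.5460.
H_s sin φ sin δ = 1.5460 × -0.6639 × 0.0279 = -0.0286.
cos φ cos δ sin H_s = 0.7478 × 0.9996 × 0.9997 = 0.7473.
Q̄ = (1360/π) × (-0.0286 + 0.7473) = 432.90 × 0.7187 = 311.13 W/m².

311 W/m²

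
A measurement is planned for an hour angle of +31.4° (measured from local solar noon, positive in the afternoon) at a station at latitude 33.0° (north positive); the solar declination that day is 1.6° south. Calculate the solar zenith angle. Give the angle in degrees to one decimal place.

With φ = 33.0°, δ = -1.6°, H = 31.40°: sin φ sin δ = -0.0152, cos φ cos δ cos H = 0.7156, so cos θ_z = 0.7004.
θ_z = arccos(0.7004) = 45.54°.

45.5°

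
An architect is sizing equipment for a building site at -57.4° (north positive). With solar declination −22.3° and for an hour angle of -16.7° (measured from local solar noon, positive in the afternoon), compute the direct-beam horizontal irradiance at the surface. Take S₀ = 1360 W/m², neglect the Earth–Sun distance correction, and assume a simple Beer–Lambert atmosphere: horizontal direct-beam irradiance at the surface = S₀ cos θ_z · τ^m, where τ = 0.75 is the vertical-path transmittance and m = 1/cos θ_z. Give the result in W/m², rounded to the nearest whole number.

756 W/m²

cos θ_z = sin(-57.4°) sin(-22.3°) + cos(-57.4°) cos(-22.3°) cos(-16.70°) = 0.3197 + 0.4775 = 0.7972.
Air mass m = 1/cos θ_z = 1/0.7972 = 1.254; τ^m = 0.75^1.254 = 0.6972.
Surface direct beam = 1360 × 0.7972 × 0.6972 = 755.90 W/m².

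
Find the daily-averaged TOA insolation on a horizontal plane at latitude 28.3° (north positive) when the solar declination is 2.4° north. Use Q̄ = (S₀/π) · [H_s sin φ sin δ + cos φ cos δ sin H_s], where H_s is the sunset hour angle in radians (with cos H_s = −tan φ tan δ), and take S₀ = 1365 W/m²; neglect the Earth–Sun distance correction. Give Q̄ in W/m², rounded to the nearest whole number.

396 W/m²

−tan φ tan δ = −(0.5384)(0.0419) = -0.0226; H_s = arccos(-0.0226) = 91.29°. In radians, H_s = 1.5933.
H_s sin φ sin δ = 1.5933 × 0.4741 × 0.0419 = 0.0317.
cos φ cos δ sin H_s = 0.8805 × 0.9991 × 0.9997 = 0.8794.
Q̄ = (1365/π) × (0.0317 + 0.8794) = 434.49 × 0.9111 = 395.86 W/m².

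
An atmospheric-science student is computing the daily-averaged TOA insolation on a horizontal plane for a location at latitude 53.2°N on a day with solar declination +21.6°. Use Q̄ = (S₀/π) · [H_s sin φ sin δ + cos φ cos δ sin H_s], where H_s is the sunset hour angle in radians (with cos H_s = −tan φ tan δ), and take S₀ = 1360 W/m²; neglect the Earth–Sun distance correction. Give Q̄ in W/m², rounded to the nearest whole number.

476 W/m²

−tan φ tan δ = −(1.3367)(0.3959) = -0.5292; H_s = arccos(-0.5292) = 121.95°. In radians, H_s = 2.1284.
H_s sin φ sin δ = 2.1284 × 0.8007 × 0.3681 = 0.6273.
cos φ cos δ sin H_s = 0.5990 × 0.9298 × 0.8485 = 0.4726.
Q̄ = (1360/π) × (0.6273 + 0.4726) = 432.90 × 1.0999 = 476.15 W/m².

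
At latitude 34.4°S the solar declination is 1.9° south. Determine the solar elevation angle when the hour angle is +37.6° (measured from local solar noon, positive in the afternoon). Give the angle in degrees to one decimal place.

42.2°

cos θ_z = sin(-34.4°) sin(-1.9°) + cos(-34.4°) cos(-1.9°) cos(37.60°) = 0.0187 + 0.6534 = 0.6721.
θ_z = arccos(0.6721) = 47.77°, so the elevation is 90° − 47.77° = 42.23°.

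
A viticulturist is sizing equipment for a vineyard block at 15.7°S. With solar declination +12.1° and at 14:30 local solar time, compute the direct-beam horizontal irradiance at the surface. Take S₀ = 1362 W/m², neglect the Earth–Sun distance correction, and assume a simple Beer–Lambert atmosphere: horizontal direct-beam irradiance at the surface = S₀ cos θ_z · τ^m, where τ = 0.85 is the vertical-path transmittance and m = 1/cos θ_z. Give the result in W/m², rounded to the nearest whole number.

743 W/m²

Hour angle H = 15° × (14.5 − 12) = 37.50°.
cos θ_z = sin φ sin δ + cos φ cos δ cos H = (-0.2706)(0.2096) + (0.9627)(0.9778)(0.7934) = 0.6901.
Air mass m = 1/cos θ_z = 1/0.6901 = 1.449; τ^m = 0.85^1.449 = 0.7902.
Surface direct beam = 1362 × 0.6901 × 0.7902 = 742.72 W/m².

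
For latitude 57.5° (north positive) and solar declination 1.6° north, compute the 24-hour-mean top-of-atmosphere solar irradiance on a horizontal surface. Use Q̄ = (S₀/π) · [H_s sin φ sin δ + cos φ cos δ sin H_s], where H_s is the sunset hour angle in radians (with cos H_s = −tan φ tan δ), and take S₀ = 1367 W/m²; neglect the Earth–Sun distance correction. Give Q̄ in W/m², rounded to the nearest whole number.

−tan φ tan δ = −(1.5697)(0.0279) = -0.0438; H_s = arccos(-0.0438) = 92.51°. In radians, H_s = 1.6146.
H_s sin φ sin δ = 1.6146 × 0.8434 × 0.0279 = 0.0380.
cos φ cos δ sin H_s = 0.5373 × 0.9996 × 0.9990 = 0.5365.
Q̄ = (1367/π) × (0.0380 + 0.5365) = 435.13 × 0.5745 = 249.98 W/m².

250 W/m²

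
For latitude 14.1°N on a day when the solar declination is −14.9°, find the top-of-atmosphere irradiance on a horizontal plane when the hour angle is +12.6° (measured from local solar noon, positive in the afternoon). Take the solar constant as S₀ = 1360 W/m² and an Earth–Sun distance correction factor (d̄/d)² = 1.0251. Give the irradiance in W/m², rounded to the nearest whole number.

1188 W/m²

cos θ_z = sin(14.1°) sin(-14.9°) + cos(14.1°) cos(-14.9°) cos(12.60°) = -0.0626 + 0.9147 = 0.8521.
Top-of-atmosphere irradiance = S₀ (d̄/d)² cos θ_z = 1360 × 1.0251 × 0.8521 = 1187.94 W/m².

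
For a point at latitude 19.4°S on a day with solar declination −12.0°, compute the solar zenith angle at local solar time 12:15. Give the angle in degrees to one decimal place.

8.2°

Hour angle H = 15° × (12.25 − 12) = 3.75°.
cos θ_z = sin(-19.4°) sin(-12.0°) + cos(-19.4°) cos(-12.0°) cos(3.75°) = 0.0691 + 0.9206 = 0.9897.
θ_z = arccos(0.9897) = 8.23°.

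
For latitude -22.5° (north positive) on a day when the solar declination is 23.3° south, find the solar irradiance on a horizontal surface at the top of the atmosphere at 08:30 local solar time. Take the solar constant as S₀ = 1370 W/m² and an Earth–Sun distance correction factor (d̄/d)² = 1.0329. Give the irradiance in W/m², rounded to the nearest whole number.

945 W/m²

Hour angle H = 15° × (8.5 − 12) = -52.50°.
cos θ_z = sin φ sin δ + cos φ cos δ cos H = (-0.3827)(-0.3955) + (0.9239)(0.9184)(0.6088) = 0.6679.
Top-of-atmosphere irradiance = S₀ (d̄/d)² cos θ_z = 1370 × 1.0329 × 0.6679 = 945.13 W/m².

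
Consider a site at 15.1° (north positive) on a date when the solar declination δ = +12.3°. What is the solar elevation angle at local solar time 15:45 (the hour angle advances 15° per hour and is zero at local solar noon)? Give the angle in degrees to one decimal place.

35.4°

Hour angle H = 15° × (15.75 − 12) = 56.25°.
With φ = 15.1°, δ = 12.3°, H = 56.25°: sin φ sin δ = 0.0555, cos φ cos δ cos H = 0.5241, so cos θ_z = 0.5796.
θ_z = arccos(0.5796) = 54.58°, so the elevation is 90° − 54.58° = 35.42°.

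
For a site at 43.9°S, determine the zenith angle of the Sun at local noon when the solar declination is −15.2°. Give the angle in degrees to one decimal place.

At local solar noon the hour angle is zero, so the zenith angle is |φ − δ| = |-43.9° − (-15.2°)| = 28.7°.

28.7°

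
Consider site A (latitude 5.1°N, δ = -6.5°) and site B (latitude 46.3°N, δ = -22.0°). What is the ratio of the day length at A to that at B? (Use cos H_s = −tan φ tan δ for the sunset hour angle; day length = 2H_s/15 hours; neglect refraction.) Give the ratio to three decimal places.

1.376

A: H_s = arccos(−tan 5.1° · tan -6.5°) = 89.42°, so 2H_s/15 = 11.9227 h.
B: H_s = arccos(−tan 46.3° · tan -22.0°) = 64.99°, so 2H_s/15 = 8.6653 h.
Ratio A/B = 11.9227 / 8.6653 = 1.3759.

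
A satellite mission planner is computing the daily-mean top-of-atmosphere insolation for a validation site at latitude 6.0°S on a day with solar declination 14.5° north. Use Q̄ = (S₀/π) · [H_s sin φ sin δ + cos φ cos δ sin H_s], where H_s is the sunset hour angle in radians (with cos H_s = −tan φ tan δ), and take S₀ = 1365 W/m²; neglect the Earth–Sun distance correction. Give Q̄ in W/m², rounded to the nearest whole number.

401 W/m²

The sunset hour angle satisfies cos H_s = −tan φ tan δ = 0.0272, giving H_s = 88.44°. In radians, H_s = 1.5436.
H_s sin φ sin δ = 1.5436 × -0.1045 × 0.2504 = -0.0404.
cos φ cos δ sin H_s = 0.9945 × 0.9681 × 0.9996 = 0.9624.
Q̄ = (1365/π) × (-0.0404 + 0.9624) = 434.49 × 0.9220 = 400.60 W/m².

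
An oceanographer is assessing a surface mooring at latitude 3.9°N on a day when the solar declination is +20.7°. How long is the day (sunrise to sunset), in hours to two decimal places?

The sunset hour angle satisfies cos H_s = −tan φ tan δ = -0.0258, giving H_s = 91.48°.
Day length = 2 H_s / 15° h⁻¹ = 182.96° / 15 = 12.197 h.

12.20 hours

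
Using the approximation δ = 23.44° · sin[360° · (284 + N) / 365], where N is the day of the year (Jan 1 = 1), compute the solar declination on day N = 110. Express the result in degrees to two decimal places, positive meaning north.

360 × (284 + 110) / 365 = 388.603°; sin(388.603°) = 0.4787.
δ = 23.44 × 0.4787 = 11.221° ≈ +11.22°.

+11.22°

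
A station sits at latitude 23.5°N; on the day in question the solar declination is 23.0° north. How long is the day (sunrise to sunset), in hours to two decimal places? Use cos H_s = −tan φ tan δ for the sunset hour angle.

13.42 hours

The sunset hour angle satisfies cos H_s = −tan φ tan δ = -0.1846, giving H_s = 100.64°.
Day length = 2 H_s / 15° h⁻¹ = 201.28° / 15 = 13.419 h.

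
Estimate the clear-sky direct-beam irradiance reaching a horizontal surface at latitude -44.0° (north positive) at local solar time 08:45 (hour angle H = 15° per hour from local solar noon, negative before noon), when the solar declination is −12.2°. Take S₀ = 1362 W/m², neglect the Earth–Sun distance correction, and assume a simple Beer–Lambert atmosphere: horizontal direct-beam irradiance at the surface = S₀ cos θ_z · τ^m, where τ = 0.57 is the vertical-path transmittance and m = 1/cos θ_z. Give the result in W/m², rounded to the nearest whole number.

331 W/m²

Hour angle H = 15° × (8.75 − 12) = -48.75°.
With φ = -44.0°, δ = -12.2°, H = -48.75°: sin φ sin δ = 0.1468, cos φ cos δ cos H = 0.4636, so cos θ_z = 0.6104.
Air mass m = 1/cos θ_z = 1/0.6104 = 1.638; τ^m = 0.57^1.638 = 0.3982.
Surface direct beam = 1362 × 0.6104 × 0.3982 = 331.05 W/m².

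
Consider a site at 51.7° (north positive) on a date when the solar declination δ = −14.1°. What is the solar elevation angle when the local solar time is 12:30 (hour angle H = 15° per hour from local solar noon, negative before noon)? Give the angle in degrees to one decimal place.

23.9°

Hour angle H = 15° × (12.5 − 12) = 7.50°.
cos θ_z = sin(51.7°) sin(-14.1°) + cos(51.7°) cos(-14.1°) cos(7.50°) = -0.1912 + 0.5960 = 0.4048.
θ_z = arccos(0.4048) = 66.12°, so the elevation is 90° − 66.12° = 23.88°.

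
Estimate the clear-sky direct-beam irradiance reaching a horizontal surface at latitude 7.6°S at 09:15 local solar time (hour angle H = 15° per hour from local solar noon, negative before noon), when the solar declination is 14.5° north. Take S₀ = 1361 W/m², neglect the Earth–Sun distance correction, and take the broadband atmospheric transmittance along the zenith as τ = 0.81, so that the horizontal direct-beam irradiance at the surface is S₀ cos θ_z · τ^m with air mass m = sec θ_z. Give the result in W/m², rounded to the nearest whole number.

690 W/m²

Hour angle H = 15° × (9.25 − 12) = -41.25°.
cos θ_z = sin(-7.6°) sin(14.5°) + cos(-7.6°) cos(14.5°) cos(-41.25°) = -0.0331 + 0.7215 = 0.6884.
Air mass m = 1/cos θ_z = 1/0.6884 = 1.453; τ^m = 0.81^1.453 = 0.7363.
Surface direct beam = 1361 × 0.6884 × 0.7363 = 689.85 W/m².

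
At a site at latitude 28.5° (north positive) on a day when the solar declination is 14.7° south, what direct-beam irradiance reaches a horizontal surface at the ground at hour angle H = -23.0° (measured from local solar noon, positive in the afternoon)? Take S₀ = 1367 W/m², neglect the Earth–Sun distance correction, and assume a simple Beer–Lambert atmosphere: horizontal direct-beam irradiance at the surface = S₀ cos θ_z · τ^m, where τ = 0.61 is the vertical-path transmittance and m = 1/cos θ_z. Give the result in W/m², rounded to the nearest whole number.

cos θ_z = sin(28.5°) sin(-14.7°) + cos(28.5°) cos(-14.7°) cos(-23.00°) = -0.1211 + 0.7825 = 0.6614.
Air mass m = 1/cos θ_z = 1/0.6614 = 1.512; τ^m = 0.61^1.512 = 0.4736.
Surface direct beam = 1367 × 0.6614 × 0.4736 = 428.20 W/m².

428 W/m²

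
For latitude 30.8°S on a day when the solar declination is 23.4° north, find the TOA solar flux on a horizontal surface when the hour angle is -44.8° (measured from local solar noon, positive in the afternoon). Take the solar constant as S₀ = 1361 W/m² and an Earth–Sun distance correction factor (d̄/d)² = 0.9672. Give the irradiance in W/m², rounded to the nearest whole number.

cos θ_z = sin φ sin δ + cos φ cos δ cos H = (-0.5120)(0.3971) + (0.8590)(0.9178)(0.7096) = 0.3561.
Top-of-atmosphere irradiance = S₀ (d̄/d)² cos θ_z = 1361 × 0.9672 × 0.3561 = 468.76 W/m².

469 W/m²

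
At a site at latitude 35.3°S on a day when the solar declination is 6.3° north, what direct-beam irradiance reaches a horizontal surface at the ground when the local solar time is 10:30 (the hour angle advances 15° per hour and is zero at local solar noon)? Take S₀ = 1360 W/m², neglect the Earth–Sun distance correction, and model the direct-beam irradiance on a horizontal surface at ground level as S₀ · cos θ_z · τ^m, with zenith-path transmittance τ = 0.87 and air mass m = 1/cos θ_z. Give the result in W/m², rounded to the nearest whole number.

Hour angle H = 15° × (10.5 − 12) = -22.50°.
With φ = -35.3°, δ = 6.3°, H = -22.50°: sin φ sin δ = -0.0634, cos φ cos δ cos H = 0.7495, so cos θ_z = 0.6861.
Air mass m = 1/cos θ_z = 1/0.6861 = 1.458; τ^m = 0.87^1.458 = 0.8162.
Surface direct beam = 1360 × 0.6861 × 0.8162 = 761.59 W/m².

762 W/m²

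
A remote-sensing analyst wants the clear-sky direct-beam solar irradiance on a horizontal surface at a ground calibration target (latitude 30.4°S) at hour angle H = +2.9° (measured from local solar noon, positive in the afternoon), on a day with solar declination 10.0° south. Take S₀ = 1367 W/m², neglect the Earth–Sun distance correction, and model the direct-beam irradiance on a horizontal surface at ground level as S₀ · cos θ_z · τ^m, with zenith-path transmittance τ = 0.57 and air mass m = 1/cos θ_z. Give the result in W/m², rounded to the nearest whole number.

With φ = -30.4°, δ = -10.0°, H = 2.90°: sin φ sin δ = 0.0879, cos φ cos δ cos H = 0.8483, so cos θ_z = 0.9362.
Air mass m = 1/cos θ_z = 1/0.9362 = 1.068; τ^m = 0.57^1.068 = 0.5486.
Surface direct beam = 1367 × 0.9362 × 0.5486 = 702.09 W/m².

702 W/m²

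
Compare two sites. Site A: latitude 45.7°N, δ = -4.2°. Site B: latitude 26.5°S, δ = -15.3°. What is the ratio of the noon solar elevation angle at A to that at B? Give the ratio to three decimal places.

0.509

A: 90° − |45.7 − (-4.2)| = 40.10°.
B: 90° − |-26.5 − (-15.3)| = 78.80°.
Ratio A/B = 40.1000 / 78.8000 = 0.5089.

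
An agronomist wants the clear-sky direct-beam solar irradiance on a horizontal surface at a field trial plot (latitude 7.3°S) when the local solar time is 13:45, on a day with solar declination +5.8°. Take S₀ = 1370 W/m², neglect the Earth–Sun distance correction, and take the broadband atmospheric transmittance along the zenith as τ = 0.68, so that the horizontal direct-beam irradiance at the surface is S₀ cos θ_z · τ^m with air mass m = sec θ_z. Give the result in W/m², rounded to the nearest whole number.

768 W/m²

Hour angle H = 15° × (13.75 − 12) = 26.25°.
With φ = -7.3°, δ = 5.8°, H = 26.25°: sin φ sin δ = -0.0128, cos φ cos δ cos H = 0.8850, so cos θ_z = 0.8722.
Air mass m = 1/cos θ_z = 1/0.8722 = 1.147; τ^m = 0.68^1.147 = 0.6425.
Surface direct beam = 1370 × 0.8722 × 0.6425 = 767.73 W/m².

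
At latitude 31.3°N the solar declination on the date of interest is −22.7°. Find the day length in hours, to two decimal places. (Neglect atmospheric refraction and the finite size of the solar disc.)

cos H_s = −tan(31.3°) · tan(-22.7°) = 0.2543, so H_s = arccos(0.2543) = 75.27°.
Day length = 2 H_s / 15° h⁻¹ = 150.54° / 15 = 10.036 h.

10.04 hours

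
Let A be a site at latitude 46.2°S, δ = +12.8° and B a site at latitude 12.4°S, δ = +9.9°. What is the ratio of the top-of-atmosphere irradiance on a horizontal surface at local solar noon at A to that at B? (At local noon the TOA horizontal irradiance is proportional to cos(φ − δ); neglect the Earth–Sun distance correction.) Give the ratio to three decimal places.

A: cos θ_z = cos(-46.2° − (12.8°)) = 0.5150.
B: cos θ_z = cos(-12.4° − (9.9°)) = 0.9252.
Ratio A/B = 0.5150 / 0.9252 = 0.5566.

0.557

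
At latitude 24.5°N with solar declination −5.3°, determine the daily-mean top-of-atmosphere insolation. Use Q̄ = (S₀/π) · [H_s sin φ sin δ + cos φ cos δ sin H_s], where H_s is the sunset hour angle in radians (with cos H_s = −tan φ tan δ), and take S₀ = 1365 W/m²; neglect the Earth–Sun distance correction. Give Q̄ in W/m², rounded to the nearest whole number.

cos H_s = −tan(24.5°) · tan(-5.3°) = 0.0423, so H_s = arccos(0.0423) = 87.58°. In radians, H_s = 1.5286.
H_s sin φ sin δ = 1.5286 × 0.4147 × -0.0924 = -0.0586.
cos φ cos δ sin H_s = 0.9100 × 0.9957 × 0.9991 = 0.9053.
Q̄ = (1365/π) × (-0.0586 + 0.9053) = 434.49 × 0.8467 = 367.88 W/m².

368 W/m²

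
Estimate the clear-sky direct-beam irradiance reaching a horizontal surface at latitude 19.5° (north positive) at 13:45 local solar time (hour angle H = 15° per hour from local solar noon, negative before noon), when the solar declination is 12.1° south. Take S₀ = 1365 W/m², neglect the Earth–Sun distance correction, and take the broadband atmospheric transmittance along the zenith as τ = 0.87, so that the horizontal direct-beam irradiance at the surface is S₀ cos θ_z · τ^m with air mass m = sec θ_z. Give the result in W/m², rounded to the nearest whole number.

859 W/m²

Hour angle H = 15° × (13.75 − 12) = 26.25°.
With φ = 19.5°, δ = -12.1°, H = 26.25°: sin φ sin δ = -0.0700, cos φ cos δ cos H = 0.8266, so cos θ_z = 0.7566.
Air mass m = 1/cos θ_z = 1/0.7566 = 1.322; τ^m = 0.87^1.322 = 0.8318.
Surface direct beam = 1365 × 0.7566 × 0.8318 = 859.05 W/m².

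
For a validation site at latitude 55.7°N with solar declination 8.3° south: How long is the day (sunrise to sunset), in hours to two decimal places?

−tan φ tan δ = −(1.4659)(-0.1459) = 0.2139; H_s = arccos(0.2139) = 77.65°.
Day length = 2 H_s / 15° h⁻¹ = 155.30° / 15 = 10.353 h.

10.35 hours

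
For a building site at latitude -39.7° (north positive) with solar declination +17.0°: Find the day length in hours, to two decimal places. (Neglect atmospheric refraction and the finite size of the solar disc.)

10.04 hours

−tan φ tan δ = −(-0.8302)(0.3057) = 0.2538; H_s = arccos(0.2538) = 75.30°.
Day length = 2 H_s / 15° h⁻¹ = 150.60° / 15 = 10.040 h.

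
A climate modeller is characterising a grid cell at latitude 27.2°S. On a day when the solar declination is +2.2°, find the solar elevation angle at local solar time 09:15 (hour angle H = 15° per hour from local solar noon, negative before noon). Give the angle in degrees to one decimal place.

Hour angle H = 15° × (9.25 − 12) = -41.25°.
With φ = -27.2°, δ = 2.2°, H = -41.25°: sin φ sin δ = -0.0175, cos φ cos δ cos H = 0.6682, so cos θ_z = 0.6507.
θ_z = arccos(0.6507) = 49.41°, so the elevation is 90° − 49.41° = 40.59°.

40.6°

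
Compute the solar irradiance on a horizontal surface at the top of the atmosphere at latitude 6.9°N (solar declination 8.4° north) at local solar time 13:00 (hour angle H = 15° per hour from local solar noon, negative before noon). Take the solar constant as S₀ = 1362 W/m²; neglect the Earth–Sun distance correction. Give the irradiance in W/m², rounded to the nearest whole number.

1316 W/m²

Hour angle H = 15° × (13 − 12) = 15.00°.
With φ = 6.9°, δ = 8.4°, H = 15.00°: sin φ sin δ = 0.0175, cos φ cos δ cos H = 0.9486, so cos θ_z = 0.9661.
Top-of-atmosphere irradiance = S₀ cos θ_z = 1362 × 0.9661 = 1315.83 W/m².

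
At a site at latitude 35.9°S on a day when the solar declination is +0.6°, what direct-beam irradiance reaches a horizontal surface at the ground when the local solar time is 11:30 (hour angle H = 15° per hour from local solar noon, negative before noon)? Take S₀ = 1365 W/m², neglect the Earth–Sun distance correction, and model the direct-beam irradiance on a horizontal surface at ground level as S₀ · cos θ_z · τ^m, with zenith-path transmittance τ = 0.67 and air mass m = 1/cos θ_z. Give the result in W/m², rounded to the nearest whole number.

Hour angle H = 15° × (11.5 − 12) = -7.50°.
cos θ_z = sin φ sin δ + cos φ cos δ cos H = (-0.5864)(0.0105) + (0.8100)(0.9999)(0.9914) = 0.7968.
Air mass m = 1/cos θ_z = 1/0.7968 = 1.255; τ^m = 0.67^1.255 = 0.6050.
Surface direct beam = 1365 × 0.7968 × 0.6050 = 658.02 W/m².

658 W/m²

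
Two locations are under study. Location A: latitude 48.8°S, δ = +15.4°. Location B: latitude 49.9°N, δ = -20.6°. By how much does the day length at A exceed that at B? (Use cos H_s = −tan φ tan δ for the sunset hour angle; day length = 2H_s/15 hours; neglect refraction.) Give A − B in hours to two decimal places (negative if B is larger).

+1.09 h

A: H_s = arccos(−tan -48.8° · tan 15.4°) = 71.66°, so 2H_s/15 = 9.5547 h.
B: H_s = arccos(−tan 49.9° · tan -20.6°) = 63.49°, so 2H_s/15 = 8.4653 h.
A − B = 9.5547 − 8.4653 = 1.0894 h.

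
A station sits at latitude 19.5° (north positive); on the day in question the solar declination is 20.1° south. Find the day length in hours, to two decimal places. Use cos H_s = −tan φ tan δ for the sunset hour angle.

cos H_s = −tan(19.5°) · tan(-20.1°) = 0.1296, so H_s = arccos(0.1296) = 82.55°.
Day length = 2 H_s / 15° h⁻¹ = 165.10° / 15 = 11.007 h.

11.01 hours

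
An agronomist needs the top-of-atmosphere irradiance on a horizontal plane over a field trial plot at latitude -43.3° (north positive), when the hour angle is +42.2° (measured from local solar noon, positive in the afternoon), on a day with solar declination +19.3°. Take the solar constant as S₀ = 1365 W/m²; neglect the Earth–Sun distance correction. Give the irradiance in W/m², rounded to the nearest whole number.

cos θ_z = sin(-43.3°) sin(19.3°) + cos(-43.3°) cos(19.3°) cos(42.20°) = -0.2267 + 0.5088 = 0.2821.
Top-of-atmosphere irradiance = S₀ cos θ_z = 1365 × 0.2821 = 385.07 W/m².

385 W/m²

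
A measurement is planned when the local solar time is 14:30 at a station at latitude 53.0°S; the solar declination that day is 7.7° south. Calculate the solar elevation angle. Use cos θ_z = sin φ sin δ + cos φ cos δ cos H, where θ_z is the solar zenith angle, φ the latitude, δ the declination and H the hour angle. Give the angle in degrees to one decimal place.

Hour angle H = 15° × (14.5 − 12) = 37.50°.
cos θ_z = sin φ sin δ + cos φ cos δ cos H = (-0.7986)(-0.1340) + (0.6018)(0.9910)(0.7934) = 0.5802.
θ_z = arccos(0.5802) = 54.54°, so the elevation is 90° − 54.54° = 35.46°.

35.5°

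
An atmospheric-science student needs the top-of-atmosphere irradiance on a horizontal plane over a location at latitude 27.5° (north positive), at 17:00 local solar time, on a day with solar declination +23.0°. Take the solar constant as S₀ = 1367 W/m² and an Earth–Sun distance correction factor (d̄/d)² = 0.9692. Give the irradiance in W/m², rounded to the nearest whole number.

Hour angle H = 15° × (17 − 12) = 75.00°.
cos θ_z = sin φ sin δ + cos φ cos δ cos H = (0.4617)(0.3907) + (0.8870)(0.9205)(0.2588) = 0.3917.
Top-of-atmosphere irradiance = S₀ (d̄/d)² cos θ_z = 1367 × 0.9692 × 0.3917 = 518.96 W/m².

519 W/m²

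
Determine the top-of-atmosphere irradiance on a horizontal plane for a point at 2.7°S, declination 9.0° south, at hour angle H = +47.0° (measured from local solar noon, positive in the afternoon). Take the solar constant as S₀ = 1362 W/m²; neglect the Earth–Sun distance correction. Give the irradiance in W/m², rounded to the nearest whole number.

926 W/m²

cos θ_z = sin φ sin δ + cos φ cos δ cos H = (-0.0471)(-0.1564) + (0.9989)(0.9877)(0.6820) = 0.6802.
Top-of-atmosphere irradiance = S₀ cos θ_z = 1362 × 0.6802 = 926.43 W/m².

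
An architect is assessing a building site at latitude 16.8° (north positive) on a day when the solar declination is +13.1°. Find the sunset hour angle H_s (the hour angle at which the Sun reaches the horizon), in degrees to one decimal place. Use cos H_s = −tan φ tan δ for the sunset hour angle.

The sunset hour angle satisfies cos H_s = −tan φ tan δ = -0.0703, giving H_s = 94.03°.

94.0°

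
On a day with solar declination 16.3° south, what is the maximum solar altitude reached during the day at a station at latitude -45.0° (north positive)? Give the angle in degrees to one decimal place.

At local solar noon the hour angle is zero, so the elevation is 90° − |φ − δ| = 90° − |-45.0° − (-16.3°)| = 90° − 28.7° = 61.3°.

61.3°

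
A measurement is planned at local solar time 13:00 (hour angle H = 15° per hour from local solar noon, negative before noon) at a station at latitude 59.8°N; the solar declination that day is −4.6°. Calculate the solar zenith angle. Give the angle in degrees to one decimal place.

65.5°

Hour angle H = 15° × (13 − 12) = 15.00°.
cos θ_z = sin φ sin δ + cos φ cos δ cos H = (0.8643)(-0.0802) + (0.5030)(0.9968)(0.9659) = 0.4150.
θ_z = arccos(0.4150) = 65.48°.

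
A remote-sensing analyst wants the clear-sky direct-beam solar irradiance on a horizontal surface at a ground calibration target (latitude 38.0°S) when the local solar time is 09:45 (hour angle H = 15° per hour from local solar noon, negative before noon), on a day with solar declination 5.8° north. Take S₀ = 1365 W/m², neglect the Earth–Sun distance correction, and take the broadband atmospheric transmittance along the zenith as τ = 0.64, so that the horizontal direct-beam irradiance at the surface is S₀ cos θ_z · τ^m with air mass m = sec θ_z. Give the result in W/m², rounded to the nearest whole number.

378 W/m²

Hour angle H = 15° × (9.75 − 12) = -33.75°.
With φ = -38.0°, δ = 5.8°, H = -33.75°: sin φ sin δ = -0.0622, cos φ cos δ cos H = 0.6519, so cos θ_z = 0.5897.
Air mass m = 1/cos θ_z = 1/0.5897 = 1.696; τ^m = 0.64^1.696 = 0.4691.
Surface direct beam = 1365 × 0.5897 × 0.4691 = 377.60 W/m².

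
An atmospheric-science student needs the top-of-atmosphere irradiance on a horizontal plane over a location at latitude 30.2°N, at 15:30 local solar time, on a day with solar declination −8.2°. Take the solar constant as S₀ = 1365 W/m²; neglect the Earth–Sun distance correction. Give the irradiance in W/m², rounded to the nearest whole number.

Hour angle H = 15° × (15.5 − 12) = 52.50°.
With φ = 30.2°, δ = -8.2°, H = 52.50°: sin φ sin δ = -0.0717, cos φ cos δ cos H = 0.5208, so cos θ_z = 0.4491.
Top-of-atmosphere irradiance = S₀ cos θ_z = 1365 × 0.4491 = 613.02 W/m².

613 W/m²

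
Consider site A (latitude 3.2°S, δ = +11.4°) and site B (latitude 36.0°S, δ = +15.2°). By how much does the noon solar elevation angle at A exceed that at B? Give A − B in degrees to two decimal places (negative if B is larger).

A: 90° − |-3.2 − (11.4)| = 75.40°.
B: 90° − |-36.0 − (15.2)| = 38.80°.
A − B = 75.40 − 38.80 = 36.60°.

+36.60°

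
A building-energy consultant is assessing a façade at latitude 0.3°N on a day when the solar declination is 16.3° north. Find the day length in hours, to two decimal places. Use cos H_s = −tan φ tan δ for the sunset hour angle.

cos H_s = −tan(0.3°) · tan(16.3°) = -0.0015, so H_s = arccos(-0.0015) = 90.09°.
Day length = 2 H_s / 15° h⁻¹ = 180.18° / 15 = 12.012 h.

12.01 hours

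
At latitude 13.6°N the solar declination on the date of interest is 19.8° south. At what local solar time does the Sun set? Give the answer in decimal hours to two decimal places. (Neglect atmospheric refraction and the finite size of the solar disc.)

17.67 h

cos H_s = −tan(13.6°) · tan(-19.8°) = 0.0871, so H_s = arccos(0.0871) = 85.00°.
Sunset is at 12 + H_s/15 = 12 + 5.667 = 17.667 h local solar time.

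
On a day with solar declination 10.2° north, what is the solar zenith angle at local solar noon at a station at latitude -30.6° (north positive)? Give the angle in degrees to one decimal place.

At local solar noon the hour angle is zero, so the zenith angle is |φ − δ| = |-30.6° − (10.2°)| = 40.8°.

40.8°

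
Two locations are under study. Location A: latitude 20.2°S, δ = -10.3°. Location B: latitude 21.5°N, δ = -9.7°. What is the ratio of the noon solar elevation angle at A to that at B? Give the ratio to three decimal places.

A: 90° − |-20.2 − (-10.3)| = 80.10°.
B: 90° − |21.5 − (-9.7)| = 58.80°.
Ratio A/B = 80.1000 / 58.8000 = 1.3622.

1.362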